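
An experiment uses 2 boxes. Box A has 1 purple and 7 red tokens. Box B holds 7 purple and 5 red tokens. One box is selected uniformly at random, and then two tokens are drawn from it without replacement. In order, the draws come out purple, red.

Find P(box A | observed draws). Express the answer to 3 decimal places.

Under each hypothesis, the probability of the observed sequence is: P(data | box A) = (1/8)(7/7) = 1/8; P(data | box B) = (7/12)(5/11) = 35/132.
Weighting by the prior gives 1/2 · 1/8 = 1/16, 1/2 · 35/132 = 35/264; with total 103/528.
Hence P(box A | data) = (1/16) / (103/528) = 33/103.

0.320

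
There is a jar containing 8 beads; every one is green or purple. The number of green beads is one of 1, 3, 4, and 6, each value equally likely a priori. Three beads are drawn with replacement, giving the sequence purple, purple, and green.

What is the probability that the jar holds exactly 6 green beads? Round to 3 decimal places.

Under each hypothesis, the probability of the observed sequence is: P(data | r = 1) = (7/8)(7/8)(1/8) = 0.095703; P(data | r = 3) = (5/8)(5/8)(3/8) = 0.14648; P(data | r = 4) = (4/8)(4/8)(4/8) = 0.125; P(data | r = 6) = (2/8)(2/8)(6/8) = 0.046875.
Weighting by the prior gives 1/4 · 0.095703 = 0.023926, 1/4 · 0.14648 = 0.036621, 1/4 · 0.125 = 0.03125, 1/4 · 0.046875 = 0.011719; these sum to 0.10352.
So P(r = 6 | data) = (0.011719) / (0.10352) = 0.11321.

0.113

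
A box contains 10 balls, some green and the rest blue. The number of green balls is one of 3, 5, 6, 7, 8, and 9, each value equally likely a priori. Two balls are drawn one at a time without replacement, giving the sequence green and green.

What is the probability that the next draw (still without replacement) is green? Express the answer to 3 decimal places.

Compute the likelihood of the observed sequence for each case: P(data | r = 3) = (3/10)(2/9) = 1/15; P(data | r = 5) = (5/10)(4/9) = 2/9; P(data | r = 6) = (6/10)(5/9) = 1/3; P(data | r = 7) = (7/10)(6/9) = 7/15; P(data | r = 8) = (8/10)(7/9) = 28/45; P(data | r = 9) = (9/10)(8/9) = 4/5.
Multiplying each by its prior: 1/6 · 1/15 = 1/90, 1/6 · 2/9 = 1/27, 1/6 · 1/3 = 1/18, 1/6 · 7/15 = 7/90, 1/6 · 28/45 = 14/135, 1/6 · 4/5 = 2/15; these sum to 113/270.
The posterior is then P(r = 3 | data) = 3/113, P(r = 5 | data) = 10/113, P(r = 6 | data) = 15/113, P(r = 7 | data) = 21/113, P(r = 8 | data) = 28/113, P(r = 9 | data) = 36/113.
Averaging over the posterior, P(green next | data) = (1/8)(3/113) + (3/8)(10/113) + (1/2)(15/113) + (5/8)(21/113) + (3/4)(28/113) + (7/8)(36/113) = 309/452.

0.684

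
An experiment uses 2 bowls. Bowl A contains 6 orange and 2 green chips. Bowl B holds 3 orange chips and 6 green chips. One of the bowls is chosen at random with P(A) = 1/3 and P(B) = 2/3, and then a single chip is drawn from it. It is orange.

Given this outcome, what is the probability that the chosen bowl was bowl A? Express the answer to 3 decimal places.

0.529

Compute the likelihood of this draw for each case: P(data | bowl A) = (6/8) = 3/4; P(data | bowl B) = (3/9) = 1/3.
Multiplying each by its prior: 1/3 · 3/4 = 1/4, 2/3 · 1/3 = 2/9; with total 17/36.
By Bayes' rule, P(bowl A | data) = (1/4) / (17/36) = 9/17.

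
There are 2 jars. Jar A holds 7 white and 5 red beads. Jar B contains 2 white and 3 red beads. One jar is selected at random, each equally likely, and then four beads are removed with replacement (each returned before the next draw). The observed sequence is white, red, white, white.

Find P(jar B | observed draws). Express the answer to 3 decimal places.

Under each hypothesis, the probability of the observed sequence is: P(data | jar A) = (7/12)(5/12)(7/12)(7/12) = 0.082706; P(data | jar B) = (2/5)(3/5)(2/5)(2/5) = 0.0384.
Multiplying each by its prior: 1/2 · 0.082706 = 0.041353, 1/2 · 0.0384 = 0.0192; these sum to 0.060553.
So P(jar B | data) = (0.0192) / (0.060553) = 0.31708.

0.317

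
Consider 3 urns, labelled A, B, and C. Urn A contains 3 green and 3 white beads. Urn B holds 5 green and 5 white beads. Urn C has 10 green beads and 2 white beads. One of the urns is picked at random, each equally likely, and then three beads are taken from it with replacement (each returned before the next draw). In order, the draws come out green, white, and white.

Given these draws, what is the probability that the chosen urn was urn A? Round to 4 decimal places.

Compute the likelihood of the observed sequence for each case: P(data | urn A) = (3/6)(3/6)(3/6) = 1/8; P(data | urn B) = (5/10)(5/10)(5/10) = 1/8; P(data | urn C) = (10/12)(2/12)(2/12) = 5/216.
Multiplying each by its prior: 1/3 · 1/8 = 1/24, 1/3 · 1/8 = 1/24, 1/3 · 5/216 = 5/648; summing to 59/648.
By Bayes' rule, P(urn A | data) = (1/24) / (59/648) = 27/59.

0.4576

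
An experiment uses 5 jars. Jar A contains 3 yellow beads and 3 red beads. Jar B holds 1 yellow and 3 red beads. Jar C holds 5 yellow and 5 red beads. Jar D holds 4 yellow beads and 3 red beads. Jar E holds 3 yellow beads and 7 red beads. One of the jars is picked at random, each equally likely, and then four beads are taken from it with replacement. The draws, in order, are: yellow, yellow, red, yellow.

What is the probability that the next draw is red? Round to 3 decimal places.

For each hypothesis, P(data | H) works out to: P(data | jar A) = (3/6)(3/6)(3/6)(3/6) = 0.0625; P(data | jar B) = (1/4)(1/4)(3/4)(1/4) = 0.011719; P(data | jar C) = (5/10)(5/10)(5/10)(5/10) = 0.0625; P(data | jar D) = (4/7)(4/7)(3/7)(4/7) = 0.079967; P(data | jar E) = (3/10)(3/10)(7/10)(3/10) = 0.0189.
Weighting by the prior gives 1/5 · 0.0625 = 0.0125, 1/5 · 0.011719 = 0.0023437, 1/5 · 0.0625 = 0.0125, 1/5 · 0.079967 = 0.015993, 1/5 · 0.0189 = 0.00378; with total 0.047117.
Dividing through by the total gives posterior P(jar A | data) = 0.2653, P(jar B | data) = 0.049743, P(jar C | data) = 0.2653, P(jar D | data) = 0.33944, P(jar E | data) = 0.080226.
Averaging over the posterior, P(red next | data) = (1/2)(0.2653) + (3/4)(0.049743) + (1/2)(0.2653) + (3/7)(0.33944) + (7/10)(0.080226) = 0.50424.

0.504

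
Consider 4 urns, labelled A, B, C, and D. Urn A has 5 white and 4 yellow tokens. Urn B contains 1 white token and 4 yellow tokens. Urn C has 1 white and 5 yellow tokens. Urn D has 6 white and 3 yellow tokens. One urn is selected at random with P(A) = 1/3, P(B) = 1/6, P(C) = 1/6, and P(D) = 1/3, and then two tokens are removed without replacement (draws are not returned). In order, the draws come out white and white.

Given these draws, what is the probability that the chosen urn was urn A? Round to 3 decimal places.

Compute the likelihood of the observed sequence for each case: P(data | urn A) = (5/9)(4/8) = 5/18; P(data | urn B) = (1/5)(0/4) = 0; P(data | urn C) = (1/6)(0/5) = 0; P(data | urn D) = (6/9)(5/8) = 5/12.
The prior-weighted likelihoods are 1/3 · 5/18 = 5/54, 1/6 · 0 = 0, 1/6 · 0 = 0, 1/3 · 5/12 = 5/36; these sum to 25/108.
By Bayes' rule, P(urn A | data) = (5/54) / (25/108) = 2/5.

0.400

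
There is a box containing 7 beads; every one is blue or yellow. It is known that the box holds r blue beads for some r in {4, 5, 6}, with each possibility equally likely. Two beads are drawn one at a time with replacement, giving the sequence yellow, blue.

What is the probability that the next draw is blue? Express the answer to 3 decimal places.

0.684

For each hypothesis, P(data | H) works out to: P(data | r = 4) = (3/7)(4/7) = 12/49; P(data | r = 5) = (2/7)(5/7) = 10/49; P(data | r = 6) = (1/7)(6/7) = 6/49.
Multiplying each by its prior: 1/3 · 12/49 = 4/49, 1/3 · 10/49 = 10/147, 1/3 · 6/49 = 2/49; these sum to 4/21.
Normalising, the posterior is P(r = 4 | data) = 3/7, P(r = 5 | data) = 5/14, P(r = 6 | data) = 3/14.
Averaging over the posterior, P(blue next | data) = (4/7)(3/7) + (5/7)(5/14) + (6/7)(3/14) = 67/98.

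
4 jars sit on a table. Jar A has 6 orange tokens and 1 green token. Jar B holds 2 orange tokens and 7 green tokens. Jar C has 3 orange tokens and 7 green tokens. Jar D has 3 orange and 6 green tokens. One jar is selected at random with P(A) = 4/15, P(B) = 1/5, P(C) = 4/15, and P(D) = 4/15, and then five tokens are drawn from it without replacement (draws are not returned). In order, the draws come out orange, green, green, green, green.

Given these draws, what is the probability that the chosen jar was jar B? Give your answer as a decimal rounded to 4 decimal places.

For each hypothesis, P(data | H) works out to: P(data | jar A) = (6/7)(1/6)(0/5) = 0; P(data | jar B) = (2/9)(7/8)(6/7)(5/6)(4/5) = 1/9; P(data | jar C) = (3/10)(7/9)(6/8)(5/7)(4/6) = 1/12; P(data | jar D) = (3/9)(6/8)(5/7)(4/6)(3/5) = 1/14.
The prior-weighted likelihoods are 4/15 · 0 = 0, 1/5 · 1/9 = 1/45, 4/15 · 1/12 = 1/45, 4/15 · 1/14 = 2/105; with total 4/63.
Therefore the posterior P(jar B | data) = (1/45) / (4/63) = 7/20.

0.3500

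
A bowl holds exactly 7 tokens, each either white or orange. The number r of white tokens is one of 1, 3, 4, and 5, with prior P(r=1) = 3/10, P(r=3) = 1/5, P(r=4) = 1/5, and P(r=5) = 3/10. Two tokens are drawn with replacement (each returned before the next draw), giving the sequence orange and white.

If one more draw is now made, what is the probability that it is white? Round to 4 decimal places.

Compute the likelihood of the observed sequence for each case: P(data | r = 1) = (6/7)(1/7) = 6/49; P(data | r = 3) = (4/7)(3/7) = 12/49; P(data | r = 4) = (3/7)(4/7) = 12/49; P(data | r = 5) = (2/7)(5/7) = 10/49.
Multiplying each by its prior: 3/10 · 6/49 = 9/245, 1/5 · 12/49 = 12/245, 1/5 · 12/49 = 12/245, 3/10 · 10/49 = 3/49; summing to 48/245.
The posterior is then P(r = 1 | data) = 3/16, P(r = 3 | data) = 1/4, P(r = 4 | data) = 1/4, P(r = 5 | data) = 5/16.
Averaging over the posterior, P(white next | data) = (1/7)(3/16) + (3/7)(1/4) + (4/7)(1/4) + (5/7)(5/16) = 1/2.

0.5000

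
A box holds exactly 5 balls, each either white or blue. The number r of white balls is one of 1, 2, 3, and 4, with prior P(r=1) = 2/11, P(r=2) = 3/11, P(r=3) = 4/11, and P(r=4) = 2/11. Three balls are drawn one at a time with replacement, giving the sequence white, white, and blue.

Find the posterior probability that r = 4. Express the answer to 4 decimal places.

For each hypothesis, P(data | H) works out to: P(data | r = 1) = (1/5)(1/5)(4/5) = 0.032; P(data | r = 2) = (2/5)(2/5)(3/5) = 0.096; P(data | r = 3) = (3/5)(3/5)(2/5) = 0.144; P(data | r = 4) = (4/5)(4/5)(1/5) = 0.128.
Multiplying each by its prior: 2/11 · 0.032 = 0.0058182, 3/11 · 0.096 = 0.026182, 4/11 · 0.144 = 0.052364, 2/11 · 0.128 = 0.023273; these sum to 0.10764.
Therefore the posterior P(r = 4 | data) = (0.023273) / (0.10764) = 0.21622.

0.2162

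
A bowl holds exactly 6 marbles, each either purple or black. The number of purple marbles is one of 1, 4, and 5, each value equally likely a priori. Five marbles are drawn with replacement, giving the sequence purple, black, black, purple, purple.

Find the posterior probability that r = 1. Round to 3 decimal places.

The likelihood of the observed sequence under each hypothesis: P(data | r = 1) = (1/6)(5/6)(5/6)(1/6)(1/6) = 0.003215; P(data | r = 4) = (4/6)(2/6)(2/6)(4/6)(4/6) = 0.032922; P(data | r = 5) = (5/6)(1/6)(1/6)(5/6)(5/6) = 0.016075.
Multiplying each by its prior: 1/3 · 0.003215 = 0.0010717, 1/3 · 0.032922 = 0.010974, 1/3 · 0.016075 = 0.0053584; with total 0.017404.
So P(r = 1 | data) = (0.0010717) / (0.017404) = 0.061576.

0.062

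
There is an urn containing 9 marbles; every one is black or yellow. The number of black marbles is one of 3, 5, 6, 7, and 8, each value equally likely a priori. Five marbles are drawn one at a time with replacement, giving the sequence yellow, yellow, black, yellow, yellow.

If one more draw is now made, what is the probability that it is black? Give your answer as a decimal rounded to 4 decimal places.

0.4200

Under each hypothesis, the probability of the observed sequence is: P(data | r = 3) = (6/9)(6/9)(3/9)(6/9)(6/9) = 0.065844; P(data | r = 5) = (4/9)(4/9)(5/9)(4/9)(4/9) = 0.021677; P(data | r = 6) = (3/9)(3/9)(6/9)(3/9)(3/9) = 0.0082305; P(data | r = 7) = (2/9)(2/9)(7/9)(2/9)(2/9) = 0.0018967; P(data | r = 8) = (1/9)(1/9)(8/9)(1/9)(1/9) = 0.00013548.
The prior-weighted likelihoods are 1/5 · 0.065844 = 0.013169, 1/5 · 0.021677 = 0.0043354, 1/5 · 0.0082305 = 0.0016461, 1/5 · 0.0018967 = 0.00037935, 1/5 · 0.00013548 = 2.7096e-05; with total 0.019557.
Normalising, the posterior is P(r = 3 | data) = 0.67336, P(r = 5 | data) = 0.22168, P(r = 6 | data) = 0.08417, P(r = 7 | data) = 0.019397, P(r = 8 | data) = 0.0013855.
So P(black next | data) = Σ P(black next | H) P(H | data) = (1/3)(0.67336) + (5/9)(0.22168) + (2/3)(0.08417) + (7/9)(0.019397) + (8/9)(0.0013855) = 0.42004.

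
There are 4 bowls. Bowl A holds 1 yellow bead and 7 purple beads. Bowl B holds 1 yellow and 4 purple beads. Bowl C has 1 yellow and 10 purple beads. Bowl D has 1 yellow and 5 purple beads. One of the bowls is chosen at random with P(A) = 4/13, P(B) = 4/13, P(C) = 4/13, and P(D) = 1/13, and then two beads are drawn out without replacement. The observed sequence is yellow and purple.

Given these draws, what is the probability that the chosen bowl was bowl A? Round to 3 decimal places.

Compute the likelihood of the observed sequence for each case: P(data | bowl A) = (1/8)(7/7) = 0.125; P(data | bowl B) = (1/5)(4/4) = 0.2; P(data | bowl C) = (1/11)(10/10) = 0.090909; P(data | bowl D) = (1/6)(5/5) = 0.16667.
Weighting by the prior gives 4/13 · 0.125 = 0.038462, 4/13 · 0.2 = 0.061538, 4/13 · 0.090909 = 0.027972, 1/13 · 0.16667 = 0.012821; with total 0.14079.
Hence P(bowl A | data) = (0.038462) / (0.14079) = 0.27318.

0.273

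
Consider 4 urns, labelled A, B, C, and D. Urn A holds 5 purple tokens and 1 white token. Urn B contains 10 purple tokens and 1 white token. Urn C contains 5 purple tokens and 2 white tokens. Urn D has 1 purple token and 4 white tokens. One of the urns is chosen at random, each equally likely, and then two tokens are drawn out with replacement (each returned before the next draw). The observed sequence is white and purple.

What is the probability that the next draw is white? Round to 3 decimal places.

The likelihood of the observed sequence under each hypothesis: P(data | urn A) = (1/6)(5/6) = 0.13889; P(data | urn B) = (1/11)(10/11) = 0.082645; P(data | urn C) = (2/7)(5/7) = 0.20408; P(data | urn D) = (4/5)(1/5) = 0.16.
Multiplying each by its prior: 1/4 · 0.13889 = 0.034722, 1/4 · 0.082645 = 0.020661, 1/4 · 0.20408 = 0.05102, 1/4 · 0.16 = 0.04; these sum to 0.1464.
Normalising, the posterior is P(urn A | data) = 0.23717, P(urn B | data) = 0.14112, P(urn C | data) = 0.34849, P(urn D | data) = 0.27322.
The predictive probability is P(white next | data) = (1/6)(0.23717) + (1/11)(0.14112) + (2/7)(0.34849) + (4/5)(0.27322) = 0.3705.

0.370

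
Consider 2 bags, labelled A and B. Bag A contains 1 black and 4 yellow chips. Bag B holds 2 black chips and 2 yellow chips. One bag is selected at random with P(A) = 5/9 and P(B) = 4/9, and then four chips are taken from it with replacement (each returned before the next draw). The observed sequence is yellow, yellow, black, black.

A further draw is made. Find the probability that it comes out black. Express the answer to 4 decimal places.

0.3984

Under each hypothesis, the probability of the observed sequence is: P(data | bag A) = (4/5)(4/5)(1/5)(1/5) = 0.0256; P(data | bag B) = (2/4)(2/4)(2/4)(2/4) = 0.0625.
Multiplying each by its prior: 5/9 · 0.0256 = 0.014222, 4/9 · 0.0625 = 0.027778; these sum to 0.042.
Normalising, the posterior is P(bag A | data) = 0.33862, P(bag B | data) = 0.66138.
Averaging over the posterior, P(black next | data) = (1/5)(0.33862) + (1/2)(0.66138) = 0.39841.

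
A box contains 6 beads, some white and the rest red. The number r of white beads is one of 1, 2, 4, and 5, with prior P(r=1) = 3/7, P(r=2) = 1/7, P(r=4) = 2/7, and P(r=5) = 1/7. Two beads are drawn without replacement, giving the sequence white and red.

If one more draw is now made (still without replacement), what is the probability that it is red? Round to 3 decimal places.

The likelihood of the observed sequence under each hypothesis: P(data | r = 1) = (1/6)(5/5) = 1/6; P(data | r = 2) = (2/6)(4/5) = 4/15; P(data | r = 4) = (4/6)(2/5) = 4/15; P(data | r = 5) = (5/6)(1/5) = 1/6.
The prior-weighted likelihoods are 3/7 · 1/6 = 1/14, 1/7 · 4/15 = 4/105, 2/7 · 4/15 = 8/105, 1/7 · 1/6 = 1/42; these sum to 22/105.
Dividing through by the total gives posterior P(r = 1 | data) = 15/44, P(r = 2 | data) = 2/11, P(r = 4 | data) = 4/11, P(r = 5 | data) = 5/44.
Averaging over the posterior, P(red next | data) = (1)(15/44) + (3/4)(2/11) + (1/4)(4/11) + (0)(5/44) = 25/44.

0.568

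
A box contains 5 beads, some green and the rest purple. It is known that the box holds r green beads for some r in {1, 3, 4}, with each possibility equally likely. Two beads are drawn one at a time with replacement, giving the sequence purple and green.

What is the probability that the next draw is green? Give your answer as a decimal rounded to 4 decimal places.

0.5429

Under each hypothesis, the probability of the observed sequence is: P(data | r = 1) = (4/5)(1/5) = 4/25; P(data | r = 3) = (2/5)(3/5) = 6/25; P(data | r = 4) = (1/5)(4/5) = 4/25.
Multiplying each by its prior: 1/3 · 4/25 = 4/75, 1/3 · 6/25 = 2/25, 1/3 · 4/25 = 4/75; summing to 14/75.
Normalising, the posterior is P(r = 1 | data) = 2/7, P(r = 3 | data) = 3/7, P(r = 4 | data) = 2/7.
The predictive probability is P(green next | data) = (1/5)(2/7) + (3/5)(3/7) + (4/5)(2/7) = 19/35.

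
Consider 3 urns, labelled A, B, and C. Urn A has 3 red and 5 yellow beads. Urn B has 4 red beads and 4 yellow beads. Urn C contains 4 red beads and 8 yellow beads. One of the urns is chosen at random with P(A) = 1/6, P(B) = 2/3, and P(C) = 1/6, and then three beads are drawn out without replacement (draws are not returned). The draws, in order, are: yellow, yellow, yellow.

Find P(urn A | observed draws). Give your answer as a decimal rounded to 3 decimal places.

Under each hypothesis, the probability of the observed sequence is: P(data | urn A) = (5/8)(4/7)(3/6) = 0.17857; P(data | urn B) = (4/8)(3/7)(2/6) = 0.071429; P(data | urn C) = (8/12)(7/11)(6/10) = 0.25455.
Multiplying each by its prior: 1/6 · 0.17857 = 0.029762, 2/3 · 0.071429 = 0.047619, 1/6 · 0.25455 = 0.042424; summing to 0.11981.
Hence P(urn A | data) = (0.029762) / (0.11981) = 0.24842.

0.248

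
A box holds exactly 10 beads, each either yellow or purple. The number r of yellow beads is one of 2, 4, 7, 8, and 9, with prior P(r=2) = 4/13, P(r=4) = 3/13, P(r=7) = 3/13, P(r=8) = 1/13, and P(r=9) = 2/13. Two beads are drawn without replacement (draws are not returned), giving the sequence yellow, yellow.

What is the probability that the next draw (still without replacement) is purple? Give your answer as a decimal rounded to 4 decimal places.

0.3088

Under each hypothesis, the probability of the observed sequence is: P(data | r = 2) = (2/10)(1/9) = 1/45; P(data | r = 4) = (4/10)(3/9) = 2/15; P(data | r = 7) = (7/10)(6/9) = 7/15; P(data | r = 8) = (8/10)(7/9) = 28/45; P(data | r = 9) = (9/10)(8/9) = 4/5.
The prior-weighted likelihoods are 4/13 · 1/45 = 4/585, 3/13 · 2/15 = 2/65, 3/13 · 7/15 = 7/65, 1/13 · 28/45 = 28/585, 2/13 · 4/5 = 8/65; summing to 37/117.
The posterior is then P(r = 2 | data) = 0.021622, P(r = 4 | data) = 0.097297, P(r = 7 | data) = 0.34054, P(r = 8 | data) = 0.15135, P(r = 9 | data) = 0.38919.
The predictive probability is P(purple next | data) = (1)(0.021622) + (3/4)(0.097297) + (3/8)(0.34054) + (1/4)(0.15135) + (1/8)(0.38919) = 0.30878.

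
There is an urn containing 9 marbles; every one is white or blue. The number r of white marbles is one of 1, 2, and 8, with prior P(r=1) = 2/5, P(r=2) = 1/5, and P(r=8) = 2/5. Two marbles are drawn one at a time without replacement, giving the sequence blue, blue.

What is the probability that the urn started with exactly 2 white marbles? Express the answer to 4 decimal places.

For each hypothesis, P(data | H) works out to: P(data | r = 1) = (8/9)(7/8) = 7/9; P(data | r = 2) = (7/9)(6/8) = 7/12; P(data | r = 8) = (1/9)(0/8) = 0.
Multiplying each by its prior: 2/5 · 7/9 = 14/45, 1/5 · 7/12 = 7/60, 2/5 · 0 = 0; summing to 77/180.
Hence P(r = 2 | data) = (7/60) / (77/180) = 3/11.

0.2727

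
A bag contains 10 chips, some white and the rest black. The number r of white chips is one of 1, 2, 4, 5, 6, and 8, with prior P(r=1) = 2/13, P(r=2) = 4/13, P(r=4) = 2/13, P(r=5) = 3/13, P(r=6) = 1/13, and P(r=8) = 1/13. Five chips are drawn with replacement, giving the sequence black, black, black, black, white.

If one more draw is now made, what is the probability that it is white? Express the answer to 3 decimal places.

0.263

The likelihood of the observed sequence under each hypothesis: P(data | r = 1) = (9/10)(9/10)(9/10)(9/10)(1/10) = 0.06561; P(data | r = 2) = (8/10)(8/10)(8/10)(8/10)(2/10) = 0.08192; P(data | r = 4) = (6/10)(6/10)(6/10)(6/10)(4/10) = 0.05184; P(data | r = 5) = (5/10)(5/10)(5/10)(5/10)(5/10) = 0.03125; P(data | r = 6) = (4/10)(4/10)(4/10)(4/10)(6/10) = 0.01536; P(data | r = 8) = (2/10)(2/10)(2/10)(2/10)(8/10) = 0.00128.
Weighting by the prior gives 2/13 · 0.06561 = 0.010094, 4/13 · 0.08192 = 0.025206, 2/13 · 0.05184 = 0.0079754, 3/13 · 0.03125 = 0.0072115, 1/13 · 0.01536 = 0.0011815, 1/13 · 0.00128 = 9.8462e-05; these sum to 0.051767.
Normalising, the posterior is P(r = 1 | data) = 0.19499, P(r = 2 | data) = 0.48692, P(r = 4 | data) = 0.15406, P(r = 5 | data) = 0.13931, P(r = 6 | data) = 0.022824, P(r = 8 | data) = 0.001902.
Averaging over the posterior, P(white next | data) = (1/10)(0.19499) + (1/5)(0.48692) + (2/5)(0.15406) + (1/2)(0.13931) + (3/5)(0.022824) + (4/5)(0.001902) = 0.26338.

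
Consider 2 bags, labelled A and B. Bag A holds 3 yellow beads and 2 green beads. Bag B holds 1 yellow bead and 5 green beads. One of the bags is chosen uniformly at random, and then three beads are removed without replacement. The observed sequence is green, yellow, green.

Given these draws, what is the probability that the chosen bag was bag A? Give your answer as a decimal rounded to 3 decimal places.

0.375

Under each hypothesis, the probability of the observed sequence is: P(data | bag A) = (2/5)(3/4)(1/3) = 1/10; P(data | bag B) = (5/6)(1/5)(4/4) = 1/6.
The prior-weighted likelihoods are 1/2 · 1/10 = 1/20, 1/2 · 1/6 = 1/12; with total 2/15.
Hence P(bag A | data) = (1/20) / (2/15) = 3/8.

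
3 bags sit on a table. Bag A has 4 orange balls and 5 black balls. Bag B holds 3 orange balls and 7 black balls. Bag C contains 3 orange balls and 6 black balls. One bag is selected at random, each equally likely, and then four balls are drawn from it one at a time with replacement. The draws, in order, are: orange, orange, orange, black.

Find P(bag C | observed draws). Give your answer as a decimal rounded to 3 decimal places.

For each hypothesis, P(data | H) works out to: P(data | bag A) = (4/9)(4/9)(4/9)(5/9) = 0.048773; P(data | bag B) = (3/10)(3/10)(3/10)(7/10) = 0.0189; P(data | bag C) = (3/9)(3/9)(3/9)(6/9) = 0.024691.
Multiplying each by its prior: 1/3 · 0.048773 = 0.016258, 1/3 · 0.0189 = 0.0063, 1/3 · 0.024691 = 0.0082305; with total 0.030788.
So P(bag C | data) = (0.0082305) / (0.030788) = 0.26733.

0.267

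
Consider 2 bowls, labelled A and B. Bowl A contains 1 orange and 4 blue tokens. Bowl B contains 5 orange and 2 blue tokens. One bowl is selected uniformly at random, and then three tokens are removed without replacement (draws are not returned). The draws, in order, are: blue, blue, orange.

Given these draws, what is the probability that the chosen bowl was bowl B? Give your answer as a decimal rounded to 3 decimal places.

Compute the likelihood of the observed sequence for each case: P(data | bowl A) = (4/5)(3/4)(1/3) = 1/5; P(data | bowl B) = (2/7)(1/6)(5/5) = 1/21.
The prior-weighted likelihoods are 1/2 · 1/5 = 1/10, 1/2 · 1/21 = 1/42; these sum to 13/105.
Therefore the posterior P(bowl B | data) = (1/42) / (13/105) = 5/26.

0.192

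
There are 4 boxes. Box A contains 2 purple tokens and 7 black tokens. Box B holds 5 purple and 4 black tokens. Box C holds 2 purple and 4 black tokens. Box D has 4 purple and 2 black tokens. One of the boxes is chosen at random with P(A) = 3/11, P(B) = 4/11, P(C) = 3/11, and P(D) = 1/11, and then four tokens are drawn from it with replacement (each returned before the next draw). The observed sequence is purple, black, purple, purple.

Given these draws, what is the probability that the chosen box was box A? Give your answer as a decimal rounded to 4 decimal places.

0.0509

For each hypothesis, P(data | H) works out to: P(data | box A) = (2/9)(7/9)(2/9)(2/9) = 0.0085353; P(data | box B) = (5/9)(4/9)(5/9)(5/9) = 0.076208; P(data | box C) = (2/6)(4/6)(2/6)(2/6) = 0.024691; P(data | box D) = (4/6)(2/6)(4/6)(4/6) = 0.098765.
Multiplying each by its prior: 3/11 · 0.0085353 = 0.0023278, 4/11 · 0.076208 = 0.027712, 3/11 · 0.024691 = 0.006734, 1/11 · 0.098765 = 0.0089787; summing to 0.045752.
Therefore the posterior P(box A | data) = (0.0023278) / (0.045752) = 0.050878.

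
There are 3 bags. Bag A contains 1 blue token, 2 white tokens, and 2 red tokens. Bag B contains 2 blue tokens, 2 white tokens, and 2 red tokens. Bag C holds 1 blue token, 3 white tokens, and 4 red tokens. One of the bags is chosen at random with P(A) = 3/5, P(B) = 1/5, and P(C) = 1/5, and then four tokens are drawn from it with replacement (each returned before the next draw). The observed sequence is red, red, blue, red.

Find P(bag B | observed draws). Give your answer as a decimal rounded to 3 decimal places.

0.186

For each hypothesis, P(data | H) works out to: P(data | bag A) = (2/5)(2/5)(1/5)(2/5) = 0.0128; P(data | bag B) = (2/6)(2/6)(2/6)(2/6) = 0.012346; P(data | bag C) = (4/8)(4/8)(1/8)(4/8) = 0.015625.
The prior-weighted likelihoods are 3/5 · 0.0128 = 0.00768, 1/5 · 0.012346 = 0.0024691, 1/5 · 0.015625 = 0.003125; these sum to 0.013274.
So P(bag B | data) = (0.0024691) / (0.013274) = 0.18601.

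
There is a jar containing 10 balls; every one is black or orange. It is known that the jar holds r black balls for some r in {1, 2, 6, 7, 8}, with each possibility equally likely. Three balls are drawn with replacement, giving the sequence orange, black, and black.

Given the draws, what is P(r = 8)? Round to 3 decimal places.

0.278

The likelihood of the observed sequence under each hypothesis: P(data | r = 1) = (9/10)(1/10)(1/10) = 0.009; P(data | r = 2) = (8/10)(2/10)(2/10) = 0.032; P(data | r = 6) = (4/10)(6/10)(6/10) = 0.144; P(data | r = 7) = (3/10)(7/10)(7/10) = 0.147; P(data | r = 8) = (2/10)(8/10)(8/10) = 0.128.
Multiplying each by its prior: 1/5 · 0.009 = 0.0018, 1/5 · 0.032 = 0.0064, 1/5 · 0.144 = 0.0288, 1/5 · 0.147 = 0.0294, 1/5 · 0.128 = 0.0256; these sum to 0.092.
By Bayes' rule, P(r = 8 | data) = (0.0256) / (0.092) = 0.27826.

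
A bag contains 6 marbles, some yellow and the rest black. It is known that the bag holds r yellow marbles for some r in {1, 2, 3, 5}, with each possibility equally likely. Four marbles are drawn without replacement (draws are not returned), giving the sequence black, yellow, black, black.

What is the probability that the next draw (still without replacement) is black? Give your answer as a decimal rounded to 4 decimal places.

0.6667

The likelihood of the observed sequence under each hypothesis: P(data | r = 1) = (5/6)(1/5)(4/4)(3/3) = 1/6; P(data | r = 2) = (4/6)(2/5)(3/4)(2/3) = 2/15; P(data | r = 3) = (3/6)(3/5)(2/4)(1/3) = 1/20; P(data | r = 5) = (1/6)(5/5)(0/4) = 0.
Multiplying each by its prior: 1/4 · 1/6 = 1/24, 1/4 · 2/15 = 1/30, 1/4 · 1/20 = 1/80, 1/4 · 0 = 0; summing to 7/80.
Normalising, the posterior is P(r = 1 | data) = 10/21, P(r = 2 | data) = 8/21, P(r = 3 | data) = 1/7, P(r = 5 | data) = 0.
So P(black next | data) = Σ P(black next | H) P(H | data) = (1)(10/21) + (1/2)(8/21) + (0)(1/7) = 2/3.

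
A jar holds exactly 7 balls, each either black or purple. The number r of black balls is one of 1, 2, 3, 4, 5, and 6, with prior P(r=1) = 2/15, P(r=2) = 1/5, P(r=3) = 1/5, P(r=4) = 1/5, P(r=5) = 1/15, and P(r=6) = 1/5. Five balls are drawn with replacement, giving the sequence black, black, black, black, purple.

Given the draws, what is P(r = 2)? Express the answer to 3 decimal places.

0.028

The likelihood of the observed sequence under each hypothesis: P(data | r = 1) = (1/7)(1/7)(1/7)(1/7)(6/7) = 0.00035699; P(data | r = 2) = (2/7)(2/7)(2/7)(2/7)(5/7) = 0.0047599; P(data | r = 3) = (3/7)(3/7)(3/7)(3/7)(4/7) = 0.019278; P(data | r = 4) = (4/7)(4/7)(4/7)(4/7)(3/7) = 0.045695; P(data | r = 5) = (5/7)(5/7)(5/7)(5/7)(2/7) = 0.074374; P(data | r = 6) = (6/7)(6/7)(6/7)(6/7)(1/7) = 0.077111.
Weighting by the prior gives 2/15 · 0.00035699 = 4.7599e-05, 1/5 · 0.0047599 = 0.00095198, 1/5 · 0.019278 = 0.0038555, 1/5 · 0.045695 = 0.009139, 1/15 · 0.074374 = 0.0049583, 1/5 · 0.077111 = 0.015422; with total 0.034375.
Hence P(r = 2 | data) = (0.00095198) / (0.034375) = 0.027694.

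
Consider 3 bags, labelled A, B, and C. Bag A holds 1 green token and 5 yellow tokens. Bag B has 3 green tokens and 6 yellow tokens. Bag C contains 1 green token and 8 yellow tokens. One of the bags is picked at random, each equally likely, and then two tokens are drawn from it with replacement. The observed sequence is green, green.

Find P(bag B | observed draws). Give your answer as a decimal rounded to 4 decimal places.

0.7347

The likelihood of the observed sequence under each hypothesis: P(data | bag A) = (1/6)(1/6) = 1/36; P(data | bag B) = (3/9)(3/9) = 1/9; P(data | bag C) = (1/9)(1/9) = 1/81.
Weighting by the prior gives 1/3 · 1/36 = 1/108, 1/3 · 1/9 = 1/27, 1/3 · 1/81 = 1/243; these sum to 49/972.
Therefore the posterior P(bag B | data) = (1/27) / (49/972) = 36/49.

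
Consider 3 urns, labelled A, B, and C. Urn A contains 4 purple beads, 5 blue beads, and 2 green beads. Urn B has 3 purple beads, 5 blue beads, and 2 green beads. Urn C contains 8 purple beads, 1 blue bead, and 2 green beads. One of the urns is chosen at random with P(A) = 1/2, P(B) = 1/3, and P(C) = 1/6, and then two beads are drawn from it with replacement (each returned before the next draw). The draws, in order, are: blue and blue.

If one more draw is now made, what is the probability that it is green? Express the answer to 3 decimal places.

For each hypothesis, P(data | H) works out to: P(data | urn A) = (5/11)(5/11) = 25/121; P(data | urn B) = (5/10)(5/10) = 1/4; P(data | urn C) = (1/11)(1/11) = 1/121.
The prior-weighted likelihoods are 1/2 · 25/121 = 25/242, 1/3 · 1/4 = 1/12, 1/6 · 1/121 = 1/726; with total 91/484.
Normalising, the posterior is P(urn A | data) = 0.54945, P(urn B | data) = 0.44322, P(urn C | data) = 0.007326.
The predictive probability is P(green next | data) = (2/11)(0.54945) + (1/5)(0.44322) + (2/11)(0.007326) = 0.18988.

0.190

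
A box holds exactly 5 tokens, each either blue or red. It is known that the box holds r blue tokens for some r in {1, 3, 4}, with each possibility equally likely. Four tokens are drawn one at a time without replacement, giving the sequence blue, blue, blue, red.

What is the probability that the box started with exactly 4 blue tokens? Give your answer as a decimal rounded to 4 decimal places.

For each hypothesis, P(data | H) works out to: P(data | r = 1) = (1/5)(0/4) = 0; P(data | r = 3) = (3/5)(2/4)(1/3)(2/2) = 1/10; P(data | r = 4) = (4/5)(3/4)(2/3)(1/2) = 1/5.
Multiplying each by its prior: 1/3 · 0 = 0, 1/3 · 1/10 = 1/30, 1/3 · 1/5 = 1/15; with total 1/10.
So P(r = 4 | data) = (1/15) / (1/10) = 2/3.

0.6667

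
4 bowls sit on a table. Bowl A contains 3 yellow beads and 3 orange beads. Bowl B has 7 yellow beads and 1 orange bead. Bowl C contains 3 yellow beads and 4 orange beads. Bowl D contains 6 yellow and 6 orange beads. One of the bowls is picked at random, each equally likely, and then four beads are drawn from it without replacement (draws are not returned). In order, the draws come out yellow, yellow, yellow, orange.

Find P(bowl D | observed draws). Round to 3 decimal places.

0.229

The likelihood of the observed sequence under each hypothesis: P(data | bowl A) = (3/6)(2/5)(1/4)(3/3) = 0.05; P(data | bowl B) = (7/8)(6/7)(5/6)(1/5) = 0.125; P(data | bowl C) = (3/7)(2/6)(1/5)(4/4) = 0.028571; P(data | bowl D) = (6/12)(5/11)(4/10)(6/9) = 0.060606.
Weighting by the prior gives 1/4 · 0.05 = 0.0125, 1/4 · 0.125 = 0.03125, 1/4 · 0.028571 = 0.0071429, 1/4 · 0.060606 = 0.015152; these sum to 0.066044.
Therefore the posterior P(bowl D | data) = (0.015152) / (0.066044) = 0.22941.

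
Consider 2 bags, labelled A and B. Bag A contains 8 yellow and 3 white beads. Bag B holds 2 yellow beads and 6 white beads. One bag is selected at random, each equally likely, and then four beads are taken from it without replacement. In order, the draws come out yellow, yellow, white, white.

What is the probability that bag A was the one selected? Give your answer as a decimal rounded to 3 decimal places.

0.543

Compute the likelihood of the observed sequence for each case: P(data | bag A) = (8/11)(7/10)(3/9)(2/8) = 0.042424; P(data | bag B) = (2/8)(1/7)(6/6)(5/5) = 0.035714.
Multiplying each by its prior: 1/2 · 0.042424 = 0.021212, 1/2 · 0.035714 = 0.017857; these sum to 0.039069.
By Bayes' rule, P(bag A | data) = (0.021212) / (0.039069) = 0.54294.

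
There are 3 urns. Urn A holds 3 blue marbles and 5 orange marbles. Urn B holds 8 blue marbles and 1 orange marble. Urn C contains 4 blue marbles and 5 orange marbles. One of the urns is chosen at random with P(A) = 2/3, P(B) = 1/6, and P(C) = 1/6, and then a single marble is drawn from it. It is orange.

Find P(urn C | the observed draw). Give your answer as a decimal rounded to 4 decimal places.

The likelihood of this draw under each hypothesis: P(data | urn A) = (5/8) = 5/8; P(data | urn B) = (1/9) = 1/9; P(data | urn C) = (5/9) = 5/9.
Multiplying each by its prior: 2/3 · 5/8 = 5/12, 1/6 · 1/9 = 1/54, 1/6 · 5/9 = 5/54; summing to 19/36.
Therefore the posterior P(urn C | data) = (5/54) / (19/36) = 10/57.

0.1754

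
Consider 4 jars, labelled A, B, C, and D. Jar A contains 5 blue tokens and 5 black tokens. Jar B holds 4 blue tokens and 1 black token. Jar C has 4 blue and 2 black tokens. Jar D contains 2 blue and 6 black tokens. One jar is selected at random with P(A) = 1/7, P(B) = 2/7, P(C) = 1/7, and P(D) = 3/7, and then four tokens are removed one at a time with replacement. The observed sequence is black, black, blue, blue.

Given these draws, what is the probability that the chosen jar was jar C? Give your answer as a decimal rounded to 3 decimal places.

0.184

The likelihood of the observed sequence under each hypothesis: P(data | jar A) = (5/10)(5/10)(5/10)(5/10) = 0.0625; P(data | jar B) = (1/5)(1/5)(4/5)(4/5) = 0.0256; P(data | jar C) = (2/6)(2/6)(4/6)(4/6) = 0.049383; P(data | jar D) = (6/8)(6/8)(2/8)(2/8) = 0.035156.
Multiplying each by its prior: 1/7 · 0.0625 = 0.0089286, 2/7 · 0.0256 = 0.0073143, 1/7 · 0.049383 = 0.0070547, 3/7 · 0.035156 = 0.015067; summing to 0.038364.
By Bayes' rule, P(jar C | data) = (0.0070547) / (0.038364) = 0.18389.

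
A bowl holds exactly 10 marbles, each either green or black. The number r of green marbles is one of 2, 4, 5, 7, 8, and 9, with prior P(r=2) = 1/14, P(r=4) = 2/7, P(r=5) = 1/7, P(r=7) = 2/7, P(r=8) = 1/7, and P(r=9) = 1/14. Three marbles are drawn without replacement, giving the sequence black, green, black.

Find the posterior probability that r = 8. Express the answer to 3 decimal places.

0.032

For each hypothesis, P(data | H) works out to: P(data | r = 2) = (8/10)(2/9)(7/8) = 7/45; P(data | r = 4) = (6/10)(4/9)(5/8) = 1/6; P(data | r = 5) = (5/10)(5/9)(4/8) = 5/36; P(data | r = 7) = (3/10)(7/9)(2/8) = 7/120; P(data | r = 8) = (2/10)(8/9)(1/8) = 1/45; P(data | r = 9) = (1/10)(9/9)(0/8) = 0.
Weighting by the prior gives 1/14 · 7/45 = 1/90, 2/7 · 1/6 = 1/21, 1/7 · 5/36 = 5/252, 2/7 · 7/120 = 1/60, 1/7 · 1/45 = 1/315, 1/14 · 0 = 0; with total 31/315.
Therefore the posterior P(r = 8 | data) = (1/315) / (31/315) = 1/31.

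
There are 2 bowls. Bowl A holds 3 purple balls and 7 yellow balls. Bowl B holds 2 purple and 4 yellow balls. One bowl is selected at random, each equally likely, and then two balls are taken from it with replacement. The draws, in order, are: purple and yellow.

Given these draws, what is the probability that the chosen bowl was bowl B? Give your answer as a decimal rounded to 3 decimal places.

The likelihood of the observed sequence under each hypothesis: P(data | bowl A) = (3/10)(7/10) = 0.21; P(data | bowl B) = (2/6)(4/6) = 0.22222.
Weighting by the prior gives 1/2 · 0.21 = 0.105, 1/2 · 0.22222 = 0.11111; with total 0.21611.
Hence P(bowl B | data) = (0.11111) / (0.21611) = 0.51414.

0.514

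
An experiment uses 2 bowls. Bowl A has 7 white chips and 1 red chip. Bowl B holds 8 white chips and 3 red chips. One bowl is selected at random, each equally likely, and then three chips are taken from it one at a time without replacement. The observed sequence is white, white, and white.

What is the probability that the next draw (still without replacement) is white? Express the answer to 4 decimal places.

0.7384

The likelihood of the observed sequence under each hypothesis: P(data | bowl A) = (7/8)(6/7)(5/6) = 0.625; P(data | bowl B) = (8/11)(7/10)(6/9) = 0.33939.
Multiplying each by its prior: 1/2 · 0.625 = 0.3125, 1/2 · 0.33939 = 0.1697; with total 0.4822.
Dividing through by the total gives posterior P(bowl A | data) = 0.64808, P(bowl B | data) = 0.35192.
Averaging over the posterior, P(white next | data) = (4/5)(0.64808) + (5/8)(0.35192) = 0.73841.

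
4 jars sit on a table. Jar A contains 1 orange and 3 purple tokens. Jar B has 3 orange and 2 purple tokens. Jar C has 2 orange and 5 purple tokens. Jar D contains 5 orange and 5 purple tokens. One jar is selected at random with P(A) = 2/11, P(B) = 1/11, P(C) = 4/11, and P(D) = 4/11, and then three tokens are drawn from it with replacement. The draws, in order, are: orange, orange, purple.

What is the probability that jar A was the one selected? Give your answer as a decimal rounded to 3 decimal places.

Compute the likelihood of the observed sequence for each case: P(data | jar A) = (1/4)(1/4)(3/4) = 0.046875; P(data | jar B) = (3/5)(3/5)(2/5) = 0.144; P(data | jar C) = (2/7)(2/7)(5/7) = 0.058309; P(data | jar D) = (5/10)(5/10)(5/10) = 0.125.
Weighting by the prior gives 2/11 · 0.046875 = 0.0085227, 1/11 · 0.144 = 0.013091, 4/11 · 0.058309 = 0.021203, 4/11 · 0.125 = 0.045455; with total 0.088271.
By Bayes' rule, P(jar A | data) = (0.0085227) / (0.088271) = 0.096551.

0.097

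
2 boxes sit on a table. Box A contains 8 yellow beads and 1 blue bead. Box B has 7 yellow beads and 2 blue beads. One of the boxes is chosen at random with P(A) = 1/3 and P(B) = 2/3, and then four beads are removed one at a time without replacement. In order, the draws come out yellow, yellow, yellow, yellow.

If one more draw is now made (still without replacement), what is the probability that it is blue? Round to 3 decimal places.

Under each hypothesis, the probability of the observed sequence is: P(data | box A) = (8/9)(7/8)(6/7)(5/6) = 5/9; P(data | box B) = (7/9)(6/8)(5/7)(4/6) = 5/18.
Multiplying each by its prior: 1/3 · 5/9 = 5/27, 2/3 · 5/18 = 5/27; these sum to 10/27.
Normalising, the posterior is P(box A | data) = 1/2, P(box B | data) = 1/2.
Averaging over the posterior, P(blue next | data) = (1/5)(1/2) + (2/5)(1/2) = 3/10.

0.300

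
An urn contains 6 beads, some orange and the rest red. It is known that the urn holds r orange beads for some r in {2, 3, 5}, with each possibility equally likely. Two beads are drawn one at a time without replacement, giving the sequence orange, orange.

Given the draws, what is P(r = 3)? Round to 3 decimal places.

0.214

The likelihood of the observed sequence under each hypothesis: P(data | r = 2) = (2/6)(1/5) = 1/15; P(data | r = 3) = (3/6)(2/5) = 1/5; P(data | r = 5) = (5/6)(4/5) = 2/3.
Multiplying each by its prior: 1/3 · 1/15 = 1/45, 1/3 · 1/5 = 1/15, 1/3 · 2/3 = 2/9; these sum to 14/45.
By Bayes' rule, P(r = 3 | data) = (1/15) / (14/45) = 3/14.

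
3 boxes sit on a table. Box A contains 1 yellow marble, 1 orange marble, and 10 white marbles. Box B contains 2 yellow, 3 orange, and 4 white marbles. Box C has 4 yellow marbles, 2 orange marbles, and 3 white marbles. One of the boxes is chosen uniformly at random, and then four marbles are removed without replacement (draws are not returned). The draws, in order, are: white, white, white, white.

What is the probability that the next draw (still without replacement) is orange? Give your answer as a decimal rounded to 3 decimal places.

0.134

The likelihood of the observed sequence under each hypothesis: P(data | box A) = (10/12)(9/11)(8/10)(7/9) = 0.42424; P(data | box B) = (4/9)(3/8)(2/7)(1/6) = 0.0079365; P(data | box C) = (3/9)(2/8)(1/7)(0/6) = 0.
Weighting by the prior gives 1/3 · 0.42424 = 0.14141, 1/3 · 0.0079365 = 0.0026455, 1/3 · 0 = 0; with total 0.14406.
Normalising, the posterior is P(box A | data) = 0.98164, P(box B | data) = 0.018364, P(box C | data) = 0.
Averaging over the posterior, P(orange next | data) = (1/8)(0.98164) + (3/5)(0.018364) = 0.13372.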